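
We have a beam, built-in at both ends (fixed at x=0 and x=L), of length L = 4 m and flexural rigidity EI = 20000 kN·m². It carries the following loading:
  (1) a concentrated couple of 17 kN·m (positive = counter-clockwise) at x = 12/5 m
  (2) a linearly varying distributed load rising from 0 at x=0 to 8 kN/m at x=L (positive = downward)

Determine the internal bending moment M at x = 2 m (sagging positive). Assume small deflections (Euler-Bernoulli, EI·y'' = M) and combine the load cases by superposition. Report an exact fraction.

Load 1 — applied couple M₀=17 kN·m at a=12/5 m (b=L-a=8/5):
  M_1 = R_Ax - M_A  [x≤a] with R_A=153/25, M_A=136/25 = (153/25)·2 - (136/25) = 34/5 kN·m
Load 2 — triangular load w₀=8 kN/m (0→w₀ over full span):
  M_2 = 3w₀Lx/20 - w₀L²/30 - w₀x³/(6L) = 3·8·4·2/20 - 8·4²/30 - 8·2³/(6·4) = 8/3 kN·m
Superposition: M = Σ M_i = 142/15 kN·m ≈ 9.466667 kN·m

M(2) = 142/15 kN·m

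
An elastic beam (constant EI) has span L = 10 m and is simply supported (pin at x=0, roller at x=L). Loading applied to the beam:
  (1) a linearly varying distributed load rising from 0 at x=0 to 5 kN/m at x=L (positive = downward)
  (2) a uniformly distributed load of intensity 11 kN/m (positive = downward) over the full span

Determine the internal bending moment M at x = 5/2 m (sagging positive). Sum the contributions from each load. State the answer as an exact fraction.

M(5/2) = 3925/32 kN·m

Load 1 — triangular load w₀=5 kN/m (0→w₀ over full span):
  M_1 = w₀Lx/6 - w₀x³/(6L) = 5·10·(5/2)/6 - 5·(5/2)³/(6·10) = 625/32 kN·m
Load 2 — uniform load w=11 kN/m over full span:
  M_2 = wx(L-x)/2 = 11·(5/2)·(10-(5/2))/2 = 825/8 kN·m
Superposition: M = Σ M_i = 3925/32 kN·m ≈ 122.656250 kN·m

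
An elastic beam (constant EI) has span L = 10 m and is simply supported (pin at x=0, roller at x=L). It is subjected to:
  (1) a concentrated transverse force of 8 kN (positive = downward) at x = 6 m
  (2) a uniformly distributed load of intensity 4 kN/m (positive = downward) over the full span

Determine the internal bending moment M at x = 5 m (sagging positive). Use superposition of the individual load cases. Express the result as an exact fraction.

M(5) = 66 kN·m

Load 1 — point force P=8 kN at a=6 m (b=L-a=4):
  M_1 = Pbx/L  [x≤a] = 8·4·5/10 = 16 kN·m
Load 2 — uniform load w=4 kN/m over full span:
  M_2 = wx(L-x)/2 = 4·5·(10-5)/2 = 50 kN·m
Superposition: M = Σ M_i = 66 kN·m ≈ 66.000000 kN·m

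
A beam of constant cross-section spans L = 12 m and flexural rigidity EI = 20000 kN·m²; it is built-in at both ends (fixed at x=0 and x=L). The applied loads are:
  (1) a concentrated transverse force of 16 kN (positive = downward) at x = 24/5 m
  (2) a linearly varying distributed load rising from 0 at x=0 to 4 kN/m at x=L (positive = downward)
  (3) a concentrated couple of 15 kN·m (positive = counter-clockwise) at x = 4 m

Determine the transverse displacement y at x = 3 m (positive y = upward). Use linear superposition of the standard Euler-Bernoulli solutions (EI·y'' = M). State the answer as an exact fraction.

y(3) = -24987/4000000 m

Load 1 — point force P=16 kN at a=24/5 m (b=L-a=36/5):
  y_1 = -Pb²x²(3aL-(3a+b)x)/(6L³EI)  [x≤a] = -16·(36/5)²·3²·(3·(24/5)·12-(3·(24/5)+(36/5))·3)/(6·12³·20000) = -243/62500 m
Load 2 — triangular load w₀=4 kN/m (0→w₀ over full span):
  y_2 = -w₀x²(L-x)²(x+2L)/(120LEI) = -4·3²·(12-3)²·(3+2·12)/(120·12·20000) = -2187/800000 m
Load 3 — applied couple M₀=15 kN·m at a=4 m (b=L-a=8):
  y_3 = (R_Ax³/6 - M_Ax²/2)/EI  [x≤a] with R_A=5/3, M_A=0 = ((5/3)·3³/6 - 0·3²/2)/20000 = 3/8000 m
Superposition: y = Σ y_i = -24987/4000000 m ≈ -0.006247 m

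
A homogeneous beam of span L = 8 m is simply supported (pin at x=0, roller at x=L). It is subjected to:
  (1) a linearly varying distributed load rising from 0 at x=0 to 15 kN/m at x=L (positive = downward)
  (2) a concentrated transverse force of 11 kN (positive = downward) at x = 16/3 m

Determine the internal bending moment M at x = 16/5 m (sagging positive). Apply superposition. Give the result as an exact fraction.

Load 1 — triangular load w₀=15 kN/m (0→w₀ over full span):
  M_1 = w₀Lx/6 - w₀x³/(6L) = 15·8·(16/5)/6 - 15·(16/5)³/(6·8) = 1344/25 kN·m
Load 2 — point force P=11 kN at a=16/3 m (b=L-a=8/3):
  M_2 = Pbx/L  [x≤a] = 11·(8/3)·(16/5)/8 = 176/15 kN·m
Superposition: M = Σ M_i = 4912/75 kN·m ≈ 65.493333 kN·m

M(16/5) = 4912/75 kN·m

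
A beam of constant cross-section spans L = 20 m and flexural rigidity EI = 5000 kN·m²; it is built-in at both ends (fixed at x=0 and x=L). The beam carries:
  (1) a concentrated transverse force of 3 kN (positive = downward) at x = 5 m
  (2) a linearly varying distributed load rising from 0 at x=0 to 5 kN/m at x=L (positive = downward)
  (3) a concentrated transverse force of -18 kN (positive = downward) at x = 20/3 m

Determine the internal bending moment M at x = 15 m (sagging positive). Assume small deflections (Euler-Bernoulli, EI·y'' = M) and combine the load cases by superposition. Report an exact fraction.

Load 1 — point force P=3 kN at a=5 m (b=L-a=15):
  M_1 = Pa²(a+3b)(L-x)/L³ - Pa²b/L²  [x>a] = 3·5²·(5+3·15)·(20-15)/20³ - 3·5²·15/20² = -15/32 kN·m
Load 2 — triangular load w₀=5 kN/m (0→w₀ over full span):
  M_2 = 3w₀Lx/20 - w₀L²/30 - w₀x³/(6L) = 3·5·20·15/20 - 5·20²/30 - 5·15³/(6·20) = 425/24 kN·m
Load 3 — point force P=-18 kN at a=20/3 m (b=L-a=40/3):
  M_3 = Pa²(a+3b)(L-x)/L³ - Pa²b/L²  [x>a] = (-18)·(20/3)²·((20/3)+3·(40/3))·(20-15)/20³ - (-18)·(20/3)²·(40/3)/20² = 10/3 kN·m
Superposition: M = Σ M_i = 1975/96 kN·m ≈ 20.572917 kN·m

M(15) = 1975/96 kN·m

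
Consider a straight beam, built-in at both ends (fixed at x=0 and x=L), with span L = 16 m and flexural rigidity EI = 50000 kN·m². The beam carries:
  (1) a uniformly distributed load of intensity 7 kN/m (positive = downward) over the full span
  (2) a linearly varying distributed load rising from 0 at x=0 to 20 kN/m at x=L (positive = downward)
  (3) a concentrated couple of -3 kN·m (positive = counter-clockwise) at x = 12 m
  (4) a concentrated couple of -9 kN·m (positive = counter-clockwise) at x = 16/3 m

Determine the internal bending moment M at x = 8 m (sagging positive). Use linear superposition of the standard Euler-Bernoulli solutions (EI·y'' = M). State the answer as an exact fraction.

Load 1 — uniform load w=7 kN/m over full span:
  M_1 = wLx/2 - wL²/12 - wx²/2 = 7·16·8/2 - 7·16²/12 - 7·8²/2 = 224/3 kN·m
Load 2 — triangular load w₀=20 kN/m (0→w₀ over full span):
  M_2 = 3w₀Lx/20 - w₀L²/30 - w₀x³/(6L) = 3·20·16·8/20 - 20·16²/30 - 20·8³/(6·16) = 320/3 kN·m
Load 3 — applied couple M₀=-3 kN·m at a=12 m (b=L-a=4):
  M_3 = R_Ax - M_A  [x≤a] with R_A=-27/128, M_A=-15/16 = (-27/128)·8 - (-15/16) = -3/4 kN·m
Load 4 — applied couple M₀=-9 kN·m at a=16/3 m (b=L-a=32/3):
  M_4 = R_Ax - M_A - M₀  [x>a] with R_A=-3/4, M_A=0 = (-3/4)·8 - 0 - (-9) = 3 kN·m
Superposition: M = Σ M_i = 2203/12 kN·m ≈ 183.583333 kN·m

M(8) = 2203/12 kN·m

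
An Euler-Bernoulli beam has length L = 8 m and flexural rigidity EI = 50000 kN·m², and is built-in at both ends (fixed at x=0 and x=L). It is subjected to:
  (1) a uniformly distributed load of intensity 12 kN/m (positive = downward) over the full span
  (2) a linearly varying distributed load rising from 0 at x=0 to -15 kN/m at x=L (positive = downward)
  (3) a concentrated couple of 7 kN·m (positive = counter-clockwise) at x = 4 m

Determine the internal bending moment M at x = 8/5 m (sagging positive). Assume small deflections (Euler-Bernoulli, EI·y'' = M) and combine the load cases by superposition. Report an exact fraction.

M(8/5) = 227/100 kN·m

Load 1 — uniform load w=12 kN/m over full span:
  M_1 = wLx/2 - wL²/12 - wx²/2 = 12·8·(8/5)/2 - 12·8²/12 - 12·(8/5)²/2 = -64/25 kN·m
Load 2 — triangular load w₀=-15 kN/m (0→w₀ over full span):
  M_2 = 3w₀Lx/20 - w₀L²/30 - w₀x³/(6L) = 3·(-15)·8·(8/5)/20 - (-15)·8²/30 - (-15)·(8/5)³/(6·8) = 112/25 kN·m
Load 3 — applied couple M₀=7 kN·m at a=4 m (b=L-a=4):
  M_3 = R_Ax - M_A  [x≤a] with R_A=21/16, M_A=7/4 = (21/16)·(8/5) - (7/4) = 7/20 kN·m
Superposition: M = Σ M_i = 227/100 kN·m ≈ 2.270000 kN·m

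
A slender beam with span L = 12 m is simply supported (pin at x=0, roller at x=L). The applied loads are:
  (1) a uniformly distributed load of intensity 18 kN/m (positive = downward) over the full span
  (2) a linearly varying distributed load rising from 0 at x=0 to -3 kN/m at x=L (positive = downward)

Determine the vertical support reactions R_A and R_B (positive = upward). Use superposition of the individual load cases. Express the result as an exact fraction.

Load 1 — uniform load w=18 kN/m over full span:
  R_A = wL/2 = 18·12/2 = 108 kN
  R_B = wL/2 = 18·12/2 = 108 kN
Load 2 — triangular load w₀=-3 kN/m (0→w₀ over full span):
  R_A = w₀L/6 = (-3)·12/6 = -6 kN
  R_B = w₀L/3 = (-3)·12/3 = -12 kN
Superposition: R_A = 102 kN, R_B = 96 kN

R_A = 102 kN, R_B = 96 kN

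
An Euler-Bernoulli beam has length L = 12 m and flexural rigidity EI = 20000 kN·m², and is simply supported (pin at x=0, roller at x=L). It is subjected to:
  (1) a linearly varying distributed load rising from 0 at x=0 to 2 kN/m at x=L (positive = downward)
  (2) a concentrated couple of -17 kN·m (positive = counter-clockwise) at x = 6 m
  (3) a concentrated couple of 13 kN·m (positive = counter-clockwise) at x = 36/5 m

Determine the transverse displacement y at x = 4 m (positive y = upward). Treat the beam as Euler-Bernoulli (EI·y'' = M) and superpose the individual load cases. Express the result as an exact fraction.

Load 1 — triangular load w₀=2 kN/m (0→w₀ over full span):
  y_1 = -w₀x(7L⁴-10L²x²+3x⁴)/(360LEI) = -2·4·(7·12⁴-10·12²·4²+3·4⁴)/(360·12·20000) = -64/5625 m
Load 2 — applied couple M₀=-17 kN·m at a=6 m (b=L-a=6):
  y_2 = (M₀x³/(6L)+C₁x)/EI  [x≤a] with C₁=M₀(3b²-L²)/(6L)=17/2 = ((-17)·4³/(6·12)+(17/2)·4)/20000 = 17/18000 m
Load 3 — applied couple M₀=13 kN·m at a=36/5 m (b=L-a=24/5):
  y_3 = (M₀x³/(6L)+C₁x)/EI  [x≤a] with C₁=M₀(3b²-L²)/(6L)=-338/25 = (13·4³/(6·12)+(-338/25)·4)/20000 = -299/140625 m
Superposition: y = Σ y_i = -28259/2250000 m ≈ -0.012560 m

y(4) = -28259/2250000 m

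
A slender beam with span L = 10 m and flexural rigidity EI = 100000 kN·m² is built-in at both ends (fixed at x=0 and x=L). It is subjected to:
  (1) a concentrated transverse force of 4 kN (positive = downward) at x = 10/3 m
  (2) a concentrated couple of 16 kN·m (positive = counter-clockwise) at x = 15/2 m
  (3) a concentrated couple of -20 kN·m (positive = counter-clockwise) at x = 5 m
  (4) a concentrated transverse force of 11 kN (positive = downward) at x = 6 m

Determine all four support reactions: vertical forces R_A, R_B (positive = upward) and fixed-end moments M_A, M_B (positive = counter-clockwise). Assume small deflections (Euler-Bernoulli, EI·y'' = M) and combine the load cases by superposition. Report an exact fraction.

R_A = 19018/3375 kN, M_A = 11128/675 kN·m, R_B = 31607/3375 kN, M_B = -18092/675 kN·m

Load 1 — point force P=4 kN at a=10/3 m (b=L-a=20/3):
  R_A = Pb²(3a+b)/L³ = 4·(20/3)²·(3·(10/3)+(20/3))/10³ = 80/27 kN
  M_A = Pab²/L² = 4·(10/3)·(20/3)²/10² = 160/27 kN·m
  R_B = Pa²(a+3b)/L³ = 4·(10/3)²·((10/3)+3·(20/3))/10³ = 28/27 kN
  M_B = -Pa²b/L² = -4·(10/3)²·(20/3)/10² = -80/27 kN·m
Load 2 — applied couple M₀=16 kN·m at a=15/2 m (b=L-a=5/2):
  R_A = 6M₀ab/L³ = 6·16·(15/2)·(5/2)/10³ = 9/5 kN
  M_A = M₀b(2a-b)/L² = 16·(5/2)·(2·(15/2)-(5/2))/10² = 5 kN·m
  R_B = -6M₀ab/L³ = -6·16·(15/2)·(5/2)/10³ = -9/5 kN
  M_B = M₀a(2b-a)/L² = 16·(15/2)·(2·(5/2)-(15/2))/10² = -3 kN·m
Load 3 — applied couple M₀=-20 kN·m at a=5 m (b=L-a=5):
  R_A = 6M₀ab/L³ = 6·(-20)·5·5/10³ = -3 kN
  M_A = M₀b(2a-b)/L² = (-20)·5·(2·5-5)/10² = -5 kN·m
  R_B = -6M₀ab/L³ = -6·(-20)·5·5/10³ = 3 kN
  M_B = M₀a(2b-a)/L² = (-20)·5·(2·5-5)/10² = -5 kN·m
Load 4 — point force P=11 kN at a=6 m (b=L-a=4):
  R_A = Pb²(3a+b)/L³ = 11·4²·(3·6+4)/10³ = 484/125 kN
  M_A = Pab²/L² = 11·6·4²/10² = 264/25 kN·m
  R_B = Pa²(a+3b)/L³ = 11·6²·(6+3·4)/10³ = 891/125 kN
  M_B = -Pa²b/L² = -11·6²·4/10² = -396/25 kN·m
Superposition: R_A = 19018/3375 kN, M_A = 11128/675 kN·m, R_B = 31607/3375 kN, M_B = -18092/675 kN·m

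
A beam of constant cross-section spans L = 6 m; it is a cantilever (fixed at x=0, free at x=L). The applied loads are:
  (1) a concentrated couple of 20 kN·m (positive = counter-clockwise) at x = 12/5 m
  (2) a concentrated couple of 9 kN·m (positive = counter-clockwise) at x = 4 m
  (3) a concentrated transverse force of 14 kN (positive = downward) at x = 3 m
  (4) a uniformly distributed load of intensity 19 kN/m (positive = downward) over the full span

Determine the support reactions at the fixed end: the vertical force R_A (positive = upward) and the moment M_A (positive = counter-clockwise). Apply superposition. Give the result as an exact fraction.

R_A = 128 kN, M_A = 355 kN·m

Load 1 — applied couple M₀=20 kN·m at a=12/5 m (b=L-a=18/5):
  R_A = 0 kN
  M_A = -M₀ = -20 kN·m
Load 2 — applied couple M₀=9 kN·m at a=4 m (b=L-a=2):
  R_A = 0 kN
  M_A = -M₀ = -9 kN·m
Load 3 — point force P=14 kN at a=3 m (b=L-a=3):
  R_A = P = 14 kN
  M_A = Pa = 14·3 = 42 kN·m
Load 4 — uniform load w=19 kN/m over full span:
  R_A = wL = 19·6 = 114 kN
  M_A = wL²/2 = 19·6²/2 = 342 kN·m
Superposition: R_A = 128 kN, M_A = 355 kN·m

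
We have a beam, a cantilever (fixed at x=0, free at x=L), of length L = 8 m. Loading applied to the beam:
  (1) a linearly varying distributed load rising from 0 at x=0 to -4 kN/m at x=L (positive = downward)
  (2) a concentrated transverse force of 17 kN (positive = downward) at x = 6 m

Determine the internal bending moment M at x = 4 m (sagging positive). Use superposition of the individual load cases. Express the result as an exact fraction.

M(4) = -22/3 kN·m

Load 1 — triangular load w₀=-4 kN/m (0→w₀ over full span):
  M_1 = w₀Lx/2 - w₀L²/3 - w₀x³/(6L) = (-4)·8·4/2 - (-4)·8²/3 - (-4)·4³/(6·8) = 80/3 kN·m
Load 2 — point force P=17 kN at a=6 m (b=L-a=2):
  M_2 = -P(a-x)  [x≤a] = -17·(6-4) = -34 kN·m
Superposition: M = Σ M_i = -22/3 kN·m ≈ -7.333333 kN·m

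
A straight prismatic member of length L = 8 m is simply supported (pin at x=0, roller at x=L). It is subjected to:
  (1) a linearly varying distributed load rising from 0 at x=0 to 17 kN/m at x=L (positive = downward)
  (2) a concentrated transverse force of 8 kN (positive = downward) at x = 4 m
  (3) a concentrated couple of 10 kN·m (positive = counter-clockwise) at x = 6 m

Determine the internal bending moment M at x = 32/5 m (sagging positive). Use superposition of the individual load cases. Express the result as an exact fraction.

Load 1 — triangular load w₀=17 kN/m (0→w₀ over full span):
  M_1 = w₀Lx/6 - w₀x³/(6L) = 17·8·(32/5)/6 - 17·(32/5)³/(6·8) = 6528/125 kN·m
Load 2 — point force P=8 kN at a=4 m (b=L-a=4):
  M_2 = Pa(L-x)/L  [x>a] = 8·4·(8-(32/5))/8 = 32/5 kN·m
Load 3 — applied couple M₀=10 kN·m at a=6 m (b=L-a=2):
  M_3 = M₀x/L - M₀  [x>a] = 10·(32/5)/8 - 10 = -2 kN·m
Superposition: M = Σ M_i = 7078/125 kN·m ≈ 56.624000 kN·m

M(32/5) = 7078/125 kN·m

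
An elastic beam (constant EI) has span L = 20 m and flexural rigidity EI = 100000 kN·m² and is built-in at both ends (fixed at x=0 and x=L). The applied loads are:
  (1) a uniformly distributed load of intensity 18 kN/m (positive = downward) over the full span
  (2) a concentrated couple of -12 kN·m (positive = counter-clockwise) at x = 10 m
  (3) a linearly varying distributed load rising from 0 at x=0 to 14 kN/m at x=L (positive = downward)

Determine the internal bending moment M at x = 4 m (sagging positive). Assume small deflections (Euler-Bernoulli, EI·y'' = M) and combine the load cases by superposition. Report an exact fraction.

M(4) = -761/15 kN·m

Load 1 — uniform load w=18 kN/m over full span:
  M_1 = wLx/2 - wL²/12 - wx²/2 = 18·20·4/2 - 18·20²/12 - 18·4²/2 = -24 kN·m
Load 2 — applied couple M₀=-12 kN·m at a=10 m (b=L-a=10):
  M_2 = R_Ax - M_A  [x≤a] with R_A=-9/10, M_A=-3 = (-9/10)·4 - (-3) = -3/5 kN·m
Load 3 — triangular load w₀=14 kN/m (0→w₀ over full span):
  M_3 = 3w₀Lx/20 - w₀L²/30 - w₀x³/(6L) = 3·14·20·4/20 - 14·20²/30 - 14·4³/(6·20) = -392/15 kN·m
Superposition: M = Σ M_i = -761/15 kN·m ≈ -50.733333 kN·m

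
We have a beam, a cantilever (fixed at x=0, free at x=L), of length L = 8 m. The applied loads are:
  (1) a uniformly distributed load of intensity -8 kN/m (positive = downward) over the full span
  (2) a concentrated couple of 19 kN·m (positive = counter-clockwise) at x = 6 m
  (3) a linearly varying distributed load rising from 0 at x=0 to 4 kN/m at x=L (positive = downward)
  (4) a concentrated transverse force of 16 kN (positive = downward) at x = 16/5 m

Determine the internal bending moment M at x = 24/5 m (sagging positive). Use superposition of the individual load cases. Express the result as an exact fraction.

M(24/5) = 15829/375 kN·m

Load 1 — uniform load w=-8 kN/m over full span:
  M_1 = -w(L-x)²/2 = -(-8)·(8-(24/5))²/2 = 1024/25 kN·m
Load 2 — applied couple M₀=19 kN·m at a=6 m (b=L-a=2):
  M_2 = M₀  [x≤a] = 19 = 19 kN·m
Load 3 — triangular load w₀=4 kN/m (0→w₀ over full span):
  M_3 = w₀Lx/2 - w₀L²/3 - w₀x³/(6L) = 4·8·(24/5)/2 - 4·8²/3 - 4·(24/5)³/(6·8) = -6656/375 kN·m
Load 4 — point force P=16 kN at a=16/5 m (b=L-a=24/5):
  M_4 = 0  [x>a] = 0 kN·m
Superposition: M = Σ M_i = 15829/375 kN·m ≈ 42.210667 kN·m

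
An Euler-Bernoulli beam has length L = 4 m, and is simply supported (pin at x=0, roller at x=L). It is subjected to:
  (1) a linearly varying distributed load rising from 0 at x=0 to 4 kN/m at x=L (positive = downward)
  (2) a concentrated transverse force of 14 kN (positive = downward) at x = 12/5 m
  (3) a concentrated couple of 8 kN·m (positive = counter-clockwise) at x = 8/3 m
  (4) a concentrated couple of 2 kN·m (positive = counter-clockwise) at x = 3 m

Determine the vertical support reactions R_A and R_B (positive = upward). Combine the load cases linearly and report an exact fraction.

Load 1 — triangular load w₀=4 kN/m (0→w₀ over full span):
  R_A = w₀L/6 = 4·4/6 = 8/3 kN
  R_B = w₀L/3 = 4·4/3 = 16/3 kN
Load 2 — point force P=14 kN at a=12/5 m (b=L-a=8/5):
  R_A = Pb/L = 14·(8/5)/4 = 28/5 kN
  R_B = Pa/L = 14·(12/5)/4 = 42/5 kN
Load 3 — applied couple M₀=8 kN·m at a=8/3 m (b=L-a=4/3):
  R_A = M₀/L = 8/4 = 2 kN
  R_B = -M₀/L = -8/4 = -2 kN
Load 4 — applied couple M₀=2 kN·m at a=3 m (b=L-a=1):
  R_A = M₀/L = 2/4 = 1/2 kN
  R_B = -M₀/L = -2/4 = -1/2 kN
Superposition: R_A = 323/30 kN, R_B = 337/30 kN

R_A = 323/30 kN, R_B = 337/30 kN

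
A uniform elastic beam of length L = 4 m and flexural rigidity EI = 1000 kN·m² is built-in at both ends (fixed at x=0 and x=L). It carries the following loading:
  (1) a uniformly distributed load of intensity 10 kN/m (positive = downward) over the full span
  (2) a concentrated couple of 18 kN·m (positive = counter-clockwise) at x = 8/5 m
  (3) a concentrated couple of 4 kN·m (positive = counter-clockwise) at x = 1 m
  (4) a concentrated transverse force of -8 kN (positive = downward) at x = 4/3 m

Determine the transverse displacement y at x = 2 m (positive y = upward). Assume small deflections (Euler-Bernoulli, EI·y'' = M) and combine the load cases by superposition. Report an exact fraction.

y(2) = -1643/2025000 m

Load 1 — uniform load w=10 kN/m over full span:
  y_1 = -wx²(L-x)²/(24EI) = -10·2²·(4-2)²/(24·1000) = -1/150 m
Load 2 — applied couple M₀=18 kN·m at a=8/5 m (b=L-a=12/5):
  y_2 = (R_Ax³/6 - M_Ax²/2 - M₀(x-a)²/2)/EI  [x>a] with R_A=162/25, M_A=54/25 = ((162/25)·2³/6 - (54/25)·2²/2 - 18·(2-(8/5))²/2)/1000 = 9/3125 m
Load 3 — applied couple M₀=4 kN·m at a=1 m (b=L-a=3):
  y_3 = (R_Ax³/6 - M_Ax²/2 - M₀(x-a)²/2)/EI  [x>a] with R_A=9/8, M_A=-3/4 = ((9/8)·2³/6 - (-3/4)·2²/2 - 4·(2-1)²/2)/1000 = 1/1000 m
Load 4 — point force P=-8 kN at a=4/3 m (b=L-a=8/3):
  y_4 = -Pa²(L-x)²(3bL-(3b+a)(L-x))/(6L³EI)  [x>a] = -(-8)·(4/3)²·(4-2)²·(3·(8/3)·4-(3·(8/3)+(4/3))·(4-2))/(6·4³·1000) = 4/2025 m
Superposition: y = Σ y_i = -1643/2025000 m ≈ -0.000811 m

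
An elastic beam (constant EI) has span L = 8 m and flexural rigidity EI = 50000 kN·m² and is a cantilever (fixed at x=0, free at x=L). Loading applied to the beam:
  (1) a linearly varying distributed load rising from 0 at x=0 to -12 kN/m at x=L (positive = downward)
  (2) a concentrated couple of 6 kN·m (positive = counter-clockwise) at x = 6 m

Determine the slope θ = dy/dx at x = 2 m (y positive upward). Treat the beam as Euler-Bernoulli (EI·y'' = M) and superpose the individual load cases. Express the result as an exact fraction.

θ(2) = 429/50000 rad

Load 1 — triangular load w₀=-12 kN/m (0→w₀ over full span):
  θ_1 = (w₀Lx²/4-w₀L²x/3-w₀x⁴/(24L))/EI = ((-12)·8·2²/4-(-12)·8²·2/3-(-12)·2⁴/(24·8))/50000 = 417/50000 rad
Load 2 — applied couple M₀=6 kN·m at a=6 m (b=L-a=2):
  θ_2 = M₀x/EI  [x≤a] = 6·2/50000 = 3/12500 rad
Superposition: θ = Σ θ_i = 429/50000 rad ≈ 0.008580 rad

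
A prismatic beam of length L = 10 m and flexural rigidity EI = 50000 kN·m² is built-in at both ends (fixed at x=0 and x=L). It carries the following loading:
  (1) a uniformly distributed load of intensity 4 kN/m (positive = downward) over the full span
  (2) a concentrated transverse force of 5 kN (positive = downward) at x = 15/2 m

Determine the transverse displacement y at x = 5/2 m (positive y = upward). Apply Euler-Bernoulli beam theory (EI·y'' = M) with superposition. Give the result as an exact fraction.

y(5/2) = -157/122880 m

Load 1 — uniform load w=4 kN/m over full span:
  y_1 = -wx²(L-x)²/(24EI) = -4·(5/2)²·(10-(5/2))²/(24·50000) = -3/2560 m
Load 2 — point force P=5 kN at a=15/2 m (b=L-a=5/2):
  y_2 = -Pb²x²(3aL-(3a+b)x)/(6L³EI)  [x≤a] = -5·(5/2)²·(5/2)²·(3·(15/2)·10-(3·(15/2)+(5/2))·(5/2))/(6·10³·50000) = -13/122880 m
Superposition: y = Σ y_i = -157/122880 m ≈ -0.001278 m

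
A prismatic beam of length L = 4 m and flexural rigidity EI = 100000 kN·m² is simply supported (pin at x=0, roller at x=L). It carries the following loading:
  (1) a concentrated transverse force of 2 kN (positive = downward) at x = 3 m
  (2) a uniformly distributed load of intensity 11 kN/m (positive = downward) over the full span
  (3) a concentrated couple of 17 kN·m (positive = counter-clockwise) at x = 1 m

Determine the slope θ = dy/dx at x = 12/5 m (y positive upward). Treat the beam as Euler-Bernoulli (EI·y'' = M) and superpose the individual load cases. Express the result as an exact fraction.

Load 1 — point force P=2 kN at a=3 m (b=L-a=1):
  θ_1 = -Pb(L²-b²-3x²)/(6LEI)  [x≤a] = -2·1·(4²-1²-3·(12/5)²)/(6·4·100000) = 19/10000000 rad
Load 2 — uniform load w=11 kN/m over full span:
  θ_2 = -w(L³-6Lx²+4x³)/(24EI) = -11·(4³-6·4·(12/5)²+4·(12/5)³)/(24·100000) = 407/4687500 rad
Load 3 — applied couple M₀=17 kN·m at a=1 m (b=L-a=3):
  θ_3 = (M₀x²/(2L)-M₀(x-a)+C₁)/EI  [x>a] with C₁=M₀(3b²-L²)/(6L)=187/24 = (17·(12/5)²/(2·4)-17·((12/5)-1)+(187/24))/100000 = -2261/60000000 rad
Superposition: θ = Σ θ_i = 15313/300000000 rad ≈ 0.000051 rad

θ(12/5) = 15313/300000000 rad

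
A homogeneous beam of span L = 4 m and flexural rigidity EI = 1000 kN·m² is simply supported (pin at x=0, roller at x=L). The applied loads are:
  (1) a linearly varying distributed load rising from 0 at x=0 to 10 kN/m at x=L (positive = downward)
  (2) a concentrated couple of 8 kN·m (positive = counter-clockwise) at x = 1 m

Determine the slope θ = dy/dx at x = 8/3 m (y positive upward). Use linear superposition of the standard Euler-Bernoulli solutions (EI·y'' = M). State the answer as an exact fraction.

θ(8/3) = 167/48600 rad

Load 1 — triangular load w₀=10 kN/m (0→w₀ over full span):
  θ_1 = -w₀(7L⁴-30L²x²+15x⁴)/(360LEI) = -10·(7·4⁴-30·4²·(8/3)²+15·(8/3)⁴)/(360·4·1000) = 182/30375 rad
Load 2 — applied couple M₀=8 kN·m at a=1 m (b=L-a=3):
  θ_2 = (M₀x²/(2L)-M₀(x-a)+C₁)/EI  [x>a] with C₁=M₀(3b²-L²)/(6L)=11/3 = (8·(8/3)²/(2·4)-8·((8/3)-1)+(11/3))/1000 = -23/9000 rad
Superposition: θ = Σ θ_i = 167/48600 rad ≈ 0.003436 rad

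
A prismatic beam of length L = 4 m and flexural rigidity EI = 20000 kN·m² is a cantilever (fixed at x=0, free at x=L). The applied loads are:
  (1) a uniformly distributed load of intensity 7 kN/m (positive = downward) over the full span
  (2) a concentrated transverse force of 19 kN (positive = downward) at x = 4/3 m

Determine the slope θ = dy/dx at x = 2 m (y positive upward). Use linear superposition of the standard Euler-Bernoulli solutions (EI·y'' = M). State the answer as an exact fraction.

Load 1 — uniform load w=7 kN/m over full span:
  θ_1 = -wx(x²-3Lx+3L²)/(6EI) = -7·2·(2²-3·4·2+3·4²)/(6·20000) = -49/15000 rad
Load 2 — point force P=19 kN at a=4/3 m (b=L-a=8/3):
  θ_2 = -Pa²/(2EI)  [x>a] = -19·(4/3)²/(2·20000) = -19/22500 rad
Superposition: θ = Σ θ_i = -37/9000 rad ≈ -0.004111 rad

θ(2) = -37/9000 rad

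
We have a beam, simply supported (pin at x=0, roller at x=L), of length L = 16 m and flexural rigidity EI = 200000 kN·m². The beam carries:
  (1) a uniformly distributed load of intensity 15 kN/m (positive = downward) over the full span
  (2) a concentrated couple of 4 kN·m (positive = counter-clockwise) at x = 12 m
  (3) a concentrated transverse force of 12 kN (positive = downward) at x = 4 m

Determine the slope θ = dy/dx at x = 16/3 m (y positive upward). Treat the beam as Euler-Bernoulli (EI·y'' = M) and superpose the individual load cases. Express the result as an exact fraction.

Load 1 — uniform load w=15 kN/m over full span:
  θ_1 = -w(L³-6Lx²+4x³)/(24EI) = -15·(16³-6·16·(16/3)²+4·(16/3)³)/(24·200000) = -104/16875 rad
Load 2 — applied couple M₀=4 kN·m at a=12 m (b=L-a=4):
  θ_2 = (M₀x²/(2L)+C₁)/EI  [x≤a] with C₁=M₀(3b²-L²)/(6L)=-26/3 = (4·(16/3)²/(2·16)+(-26/3))/200000 = -23/900000 rad
Load 3 — point force P=12 kN at a=4 m (b=L-a=12):
  θ_3 = -Pa(2L²-6Lx+3x²+a²)/(6LEI)  [x>a] = -12·4·(2·16²-6·16·(16/3)+3·(16/3)²+4²)/(6·16·200000) = -19/75000 rad
Superposition: θ = Σ θ_i = -17393/2700000 rad ≈ -0.006442 rad

θ(16/3) = -17393/2700000 rad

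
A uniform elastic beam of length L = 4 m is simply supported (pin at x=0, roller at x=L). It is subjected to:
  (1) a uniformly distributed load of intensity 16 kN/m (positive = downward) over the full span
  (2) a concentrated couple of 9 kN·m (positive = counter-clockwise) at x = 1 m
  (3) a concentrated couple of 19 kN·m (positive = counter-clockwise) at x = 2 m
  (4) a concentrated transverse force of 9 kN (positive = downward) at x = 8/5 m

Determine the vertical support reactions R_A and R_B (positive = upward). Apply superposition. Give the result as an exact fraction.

Load 1 — uniform load w=16 kN/m over full span:
  R_A = wL/2 = 16·4/2 = 32 kN
  R_B = wL/2 = 16·4/2 = 32 kN
Load 2 — applied couple M₀=9 kN·m at a=1 m (b=L-a=3):
  R_A = M₀/L = 9/4 kN
  R_B = -M₀/L = -9/4 kN
Load 3 — applied couple M₀=19 kN·m at a=2 m (b=L-a=2):
  R_A = M₀/L = 19/4 kN
  R_B = -M₀/L = -19/4 kN
Load 4 — point force P=9 kN at a=8/5 m (b=L-a=12/5):
  R_A = Pb/L = 9·(12/5)/4 = 27/5 kN
  R_B = Pa/L = 9·(8/5)/4 = 18/5 kN
Superposition: R_A = 222/5 kN, R_B = 143/5 kN

R_A = 222/5 kN, R_B = 143/5 kN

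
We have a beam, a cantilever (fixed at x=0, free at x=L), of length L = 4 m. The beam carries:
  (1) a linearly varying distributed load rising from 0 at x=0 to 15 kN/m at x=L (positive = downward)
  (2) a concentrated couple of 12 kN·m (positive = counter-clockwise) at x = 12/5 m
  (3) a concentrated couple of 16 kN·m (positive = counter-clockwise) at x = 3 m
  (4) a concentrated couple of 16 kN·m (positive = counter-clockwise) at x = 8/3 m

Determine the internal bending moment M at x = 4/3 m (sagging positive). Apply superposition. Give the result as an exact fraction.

M(4/3) = 68/27 kN·m

Load 1 — triangular load w₀=15 kN/m (0→w₀ over full span):
  M_1 = w₀Lx/2 - w₀L²/3 - w₀x³/(6L) = 15·4·(4/3)/2 - 15·4²/3 - 15·(4/3)³/(6·4) = -1120/27 kN·m
Load 2 — applied couple M₀=12 kN·m at a=12/5 m (b=L-a=8/5):
  M_2 = M₀  [x≤a] = 12 = 12 kN·m
Load 3 — applied couple M₀=16 kN·m at a=3 m (b=L-a=1):
  M_3 = M₀  [x≤a] = 16 = 16 kN·m
Load 4 — applied couple M₀=16 kN·m at a=8/3 m (b=L-a=4/3):
  M_4 = M₀  [x≤a] = 16 = 16 kN·m
Superposition: M = Σ M_i = 68/27 kN·m ≈ 2.518519 kN·m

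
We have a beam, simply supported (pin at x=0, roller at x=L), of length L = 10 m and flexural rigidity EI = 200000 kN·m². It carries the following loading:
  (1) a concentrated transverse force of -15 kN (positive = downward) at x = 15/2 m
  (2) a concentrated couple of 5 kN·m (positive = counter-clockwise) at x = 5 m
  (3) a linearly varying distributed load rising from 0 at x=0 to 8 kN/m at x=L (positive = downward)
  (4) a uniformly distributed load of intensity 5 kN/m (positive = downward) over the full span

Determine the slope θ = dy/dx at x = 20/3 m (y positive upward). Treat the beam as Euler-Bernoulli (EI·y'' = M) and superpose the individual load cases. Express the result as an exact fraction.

Load 1 — point force P=-15 kN at a=15/2 m (b=L-a=5/2):
  θ_1 = -Pb(L²-b²-3x²)/(6LEI)  [x≤a] = -(-15)·(5/2)·(10²-(5/2)²-3·(20/3)²)/(6·10·200000) = -19/153600 rad
Load 2 — applied couple M₀=5 kN·m at a=5 m (b=L-a=5):
  θ_2 = (M₀x²/(2L)-M₀(x-a)+C₁)/EI  [x>a] with C₁=M₀(3b²-L²)/(6L)=-25/12 = (5·(20/3)²/(2·10)-5·((20/3)-5)+(-25/12))/200000 = 1/288000 rad
Load 3 — triangular load w₀=8 kN/m (0→w₀ over full span):
  θ_3 = -w₀(7L⁴-30L²x²+15x⁴)/(360LEI) = -8·(7·10⁴-30·10²·(20/3)²+15·(20/3)⁴)/(360·10·200000) = 91/243000 rad
Load 4 — uniform load w=5 kN/m over full span:
  θ_4 = -w(L³-6Lx²+4x³)/(24EI) = -5·(10³-6·10·(20/3)²+4·(20/3)³)/(24·200000) = 13/25920 rad
Superposition: θ = Σ θ_i = 47017/62208000 rad ≈ 0.000756 rad

θ(20/3) = 47017/62208000 rad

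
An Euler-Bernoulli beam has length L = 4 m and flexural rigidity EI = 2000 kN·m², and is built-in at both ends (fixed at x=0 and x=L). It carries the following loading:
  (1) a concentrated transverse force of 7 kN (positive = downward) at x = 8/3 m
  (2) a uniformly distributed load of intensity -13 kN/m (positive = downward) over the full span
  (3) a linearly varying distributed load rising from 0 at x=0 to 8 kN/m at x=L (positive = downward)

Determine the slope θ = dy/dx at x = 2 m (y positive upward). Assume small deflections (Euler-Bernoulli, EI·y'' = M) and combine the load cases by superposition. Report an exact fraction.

θ(2) = -53/135000 rad

Load 1 — point force P=7 kN at a=8/3 m (b=L-a=4/3):
  θ_1 = -Pb²x(2aL-(3a+b)x)/(2L³EI)  [x≤a] = -7·(4/3)²·2·(2·(8/3)·4-(3·(8/3)+(4/3))·2)/(2·4³·2000) = -7/27000 rad
Load 2 — uniform load w=-13 kN/m over full span:
  θ_2 = -wx(L-x)(L-2x)/(12EI) = -(-13)·2·(4-2)·(4-2·2)/(12·2000) = 0 rad
Load 3 — triangular load w₀=8 kN/m (0→w₀ over full span):
  θ_3 = -w₀(2x(L-x)(L-2x)(x+2L)+x²(L-x)²)/(120LEI) = -8·(2·2·(4-2)·(4-2·2)·(2+2·4)+2²·(4-2)²)/(120·4·2000) = -1/7500 rad
Superposition: θ = Σ θ_i = -53/135000 rad ≈ -0.000393 rad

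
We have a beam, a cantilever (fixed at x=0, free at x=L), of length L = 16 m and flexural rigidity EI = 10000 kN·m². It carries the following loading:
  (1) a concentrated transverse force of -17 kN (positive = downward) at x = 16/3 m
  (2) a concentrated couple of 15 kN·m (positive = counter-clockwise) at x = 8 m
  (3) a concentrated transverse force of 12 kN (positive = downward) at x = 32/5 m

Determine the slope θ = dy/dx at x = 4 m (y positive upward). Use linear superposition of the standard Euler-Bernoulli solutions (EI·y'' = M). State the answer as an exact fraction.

Load 1 — point force P=-17 kN at a=16/3 m (b=L-a=32/3):
  θ_1 = -Px(2a-x)/(2EI)  [x≤a] = -(-17)·4·(2·(16/3)-4)/(2·10000) = 17/750 rad
Load 2 — applied couple M₀=15 kN·m at a=8 m (b=L-a=8):
  θ_2 = M₀x/EI  [x≤a] = 15·4/10000 = 3/500 rad
Load 3 — point force P=12 kN at a=32/5 m (b=L-a=48/5):
  θ_3 = -Px(2a-x)/(2EI)  [x≤a] = -12·4·(2·(32/5)-4)/(2·10000) = -66/3125 rad
Superposition: θ = Σ θ_i = 283/37500 rad ≈ 0.007547 rad

θ(4) = 283/37500 rad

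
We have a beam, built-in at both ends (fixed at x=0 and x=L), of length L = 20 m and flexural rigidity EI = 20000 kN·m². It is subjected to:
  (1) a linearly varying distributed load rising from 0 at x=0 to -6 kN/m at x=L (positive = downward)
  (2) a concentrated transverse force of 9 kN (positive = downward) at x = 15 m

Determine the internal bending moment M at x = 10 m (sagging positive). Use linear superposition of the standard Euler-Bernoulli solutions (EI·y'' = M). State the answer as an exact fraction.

M(10) = -355/8 kN·m

Load 1 — triangular load w₀=-6 kN/m (0→w₀ over full span):
  M_1 = 3w₀Lx/20 - w₀L²/30 - w₀x³/(6L) = 3·(-6)·20·10/20 - (-6)·20²/30 - (-6)·10³/(6·20) = -50 kN·m
Load 2 — point force P=9 kN at a=15 m (b=L-a=5):
  M_2 = Pb²(3a+b)x/L³ - Pab²/L²  [x≤a] = 9·5²·(3·15+5)·10/20³ - 9·15·5²/20² = 45/8 kN·m
Superposition: M = Σ M_i = -355/8 kN·m ≈ -44.375000 kN·m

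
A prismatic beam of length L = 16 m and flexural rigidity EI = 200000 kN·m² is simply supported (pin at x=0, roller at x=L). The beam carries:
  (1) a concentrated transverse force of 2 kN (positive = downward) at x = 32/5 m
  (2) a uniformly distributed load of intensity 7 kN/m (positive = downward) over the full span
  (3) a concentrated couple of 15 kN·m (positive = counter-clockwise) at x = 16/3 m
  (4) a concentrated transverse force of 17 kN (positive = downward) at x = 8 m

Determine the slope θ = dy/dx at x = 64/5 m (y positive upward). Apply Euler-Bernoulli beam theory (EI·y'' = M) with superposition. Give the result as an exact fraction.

Load 1 — point force P=2 kN at a=32/5 m (b=L-a=48/5):
  θ_1 = -Pa(2L²-6Lx+3x²+a²)/(6LEI)  [x>a] = -2·(32/5)·(2·16²-6·16·(64/5)+3·(64/5)²+(32/5)²)/(6·16·200000) = 48/390625 rad
Load 2 — uniform load w=7 kN/m over full span:
  θ_2 = -w(L³-6Lx²+4x³)/(24EI) = -7·(16³-6·16·(64/5)²+4·(64/5)³)/(24·200000) = 1848/390625 rad
Load 3 — applied couple M₀=15 kN·m at a=16/3 m (b=L-a=32/3):
  θ_3 = (M₀x²/(2L)-M₀(x-a)+C₁)/EI  [x>a] with C₁=M₀(3b²-L²)/(6L)=40/3 = (15·(64/5)²/(2·16)-15·((64/5)-(16/3))+(40/3))/200000 = -41/375000 rad
Load 4 — point force P=17 kN at a=8 m (b=L-a=8):
  θ_4 = -Pa(2L²-6Lx+3x²+a²)/(6LEI)  [x>a] = -17·8·(2·16²-6·16·(64/5)+3·(64/5)²+8²)/(6·16·200000) = 357/312500 rad
Superposition: θ = Σ θ_i = 55189/9375000 rad ≈ 0.005887 rad

θ(64/5) = 55189/9375000 rad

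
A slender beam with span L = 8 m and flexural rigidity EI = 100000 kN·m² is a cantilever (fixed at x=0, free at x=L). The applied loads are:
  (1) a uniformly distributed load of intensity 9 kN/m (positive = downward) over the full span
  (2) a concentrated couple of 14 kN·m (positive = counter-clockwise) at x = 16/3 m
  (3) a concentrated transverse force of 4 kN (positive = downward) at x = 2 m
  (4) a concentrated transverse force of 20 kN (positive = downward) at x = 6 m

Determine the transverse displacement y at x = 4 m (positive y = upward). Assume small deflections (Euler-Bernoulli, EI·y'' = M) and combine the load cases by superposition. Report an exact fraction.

Load 1 — uniform load w=9 kN/m over full span:
  y_1 = -wx²(x²-4Lx+6L²)/(24EI) = -9·4²·(4²-4·8·4+6·8²)/(24·100000) = -51/3125 m
Load 2 — applied couple M₀=14 kN·m at a=16/3 m (b=L-a=8/3):
  y_2 = M₀x²/(2EI)  [x≤a] = 14·4²/(2·100000) = 7/6250 m
Load 3 — point force P=4 kN at a=2 m (b=L-a=6):
  y_3 = -Pa²(3x-a)/(6EI)  [x>a] = -4·2²·(3·4-2)/(6·100000) = -1/3750 m
Load 4 — point force P=20 kN at a=6 m (b=L-a=2):
  y_4 = -Px²(3a-x)/(6EI)  [x≤a] = -20·4²·(3·6-4)/(6·100000) = -14/1875 m
Superposition: y = Σ y_i = -43/1875 m ≈ -0.022933 m

y(4) = -43/1875 m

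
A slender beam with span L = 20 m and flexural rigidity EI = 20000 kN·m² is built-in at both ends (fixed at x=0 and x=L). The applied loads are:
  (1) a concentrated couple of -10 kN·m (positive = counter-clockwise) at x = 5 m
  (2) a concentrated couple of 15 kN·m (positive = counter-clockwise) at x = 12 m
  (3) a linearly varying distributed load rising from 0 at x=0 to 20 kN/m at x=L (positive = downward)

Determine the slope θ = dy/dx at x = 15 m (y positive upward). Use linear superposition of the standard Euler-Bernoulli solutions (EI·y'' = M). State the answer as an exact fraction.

θ(15) = 20919/640000 rad

Load 1 — applied couple M₀=-10 kN·m at a=5 m (b=L-a=15):
  θ_1 = (R_Ax²/2 - M_Ax - M₀(x-a))/EI  [x>a] with R_A=-9/16, M_A=15/8 = ((-9/16)·15²/2 - (15/8)·15 - (-10)·(15-5))/20000 = 11/25600 rad
Load 2 — applied couple M₀=15 kN·m at a=12 m (b=L-a=8):
  θ_2 = (R_Ax²/2 - M_Ax - M₀(x-a))/EI  [x>a] with R_A=27/25, M_A=24/5 = ((27/25)·15²/2 - (24/5)·15 - 15·(15-12))/20000 = 9/40000 rad
Load 3 — triangular load w₀=20 kN/m (0→w₀ over full span):
  θ_3 = -w₀(2x(L-x)(L-2x)(x+2L)+x²(L-x)²)/(120LEI) = -20·(2·15·(20-15)·(20-2·15)·(15+2·20)+15²·(20-15)²)/(120·20·20000) = 41/1280 rad
Superposition: θ = Σ θ_i = 20919/640000 rad ≈ 0.032686 rad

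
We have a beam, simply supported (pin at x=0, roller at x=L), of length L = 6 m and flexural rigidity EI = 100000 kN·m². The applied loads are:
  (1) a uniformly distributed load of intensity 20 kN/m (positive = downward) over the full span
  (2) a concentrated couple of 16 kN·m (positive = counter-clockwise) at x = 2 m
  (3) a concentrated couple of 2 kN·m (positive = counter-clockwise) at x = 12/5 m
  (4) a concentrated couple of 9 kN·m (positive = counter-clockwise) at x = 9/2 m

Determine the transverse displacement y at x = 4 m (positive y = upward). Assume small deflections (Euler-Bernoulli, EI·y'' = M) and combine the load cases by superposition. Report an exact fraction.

y(4) = -28717/10000000 m

Load 1 — uniform load w=20 kN/m over full span:
  y_1 = -wx(L³-2Lx²+x³)/(24EI) = -20·4·(6³-2·6·4²+4³)/(24·100000) = -11/3750 m
Load 2 — applied couple M₀=16 kN·m at a=2 m (b=L-a=4):
  y_2 = (M₀x³/(6L)-M₀(x-a)²/2+C₁x)/EI  [x>a] with C₁=M₀(3b²-L²)/(6L)=16/3 = (16·4³/(6·6)-16·(4-2)²/2+(16/3)·4)/100000 = 1/5625 m
Load 3 — applied couple M₀=2 kN·m at a=12/5 m (b=L-a=18/5):
  y_3 = (M₀x³/(6L)-M₀(x-a)²/2+C₁x)/EI  [x>a] with C₁=M₀(3b²-L²)/(6L)=4/25 = (2·4³/(6·6)-2·(4-(12/5))²/2+(4/25)·4)/100000 = 23/1406250 m
Load 4 — applied couple M₀=9 kN·m at a=9/2 m (b=L-a=3/2):
  y_4 = (M₀x³/(6L)+C₁x)/EI  [x≤a] with C₁=M₀(3b²-L²)/(6L)=-117/16 = (9·4³/(6·6)+(-117/16)·4)/100000 = -53/400000 m
Superposition: y = Σ y_i = -28717/10000000 m ≈ -0.002872 m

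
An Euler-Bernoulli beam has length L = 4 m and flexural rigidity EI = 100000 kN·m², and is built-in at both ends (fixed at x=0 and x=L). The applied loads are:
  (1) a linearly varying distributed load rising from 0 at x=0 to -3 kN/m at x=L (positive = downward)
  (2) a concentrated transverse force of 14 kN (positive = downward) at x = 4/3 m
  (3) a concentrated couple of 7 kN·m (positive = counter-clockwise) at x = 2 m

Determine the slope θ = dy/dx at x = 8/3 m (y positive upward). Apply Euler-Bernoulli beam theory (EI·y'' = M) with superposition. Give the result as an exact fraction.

Load 1 — triangular load w₀=-3 kN/m (0→w₀ over full span):
  θ_1 = -w₀(2x(L-x)(L-2x)(x+2L)+x²(L-x)²)/(120LEI) = -(-3)·(2·(8/3)·(4-(8/3))·(4-2·(8/3))·((8/3)+2·4)+(8/3)²·(4-(8/3))²)/(120·4·100000) = -7/1265625 rad
Load 2 — point force P=14 kN at a=4/3 m (b=L-a=8/3):
  θ_2 = Pa²(L-x)(2bL-(3b+a)(L-x))/(2L³EI)  [x>a] = 14·(4/3)²·(4-(8/3))·(2·(8/3)·4-(3·(8/3)+(4/3))·(4-(8/3)))/(2·4³·100000) = 7/303750 rad
Load 3 — applied couple M₀=7 kN·m at a=2 m (b=L-a=2):
  θ_3 = (R_Ax²/2 - M_Ax - M₀(x-a))/EI  [x>a] with R_A=21/8, M_A=7/4 = ((21/8)·(8/3)²/2 - (7/4)·(8/3) - 7·((8/3)-2))/100000 = 0 rad
Superposition: θ = Σ θ_i = 133/7593750 rad ≈ 0.000018 rad

θ(8/3) = 133/7593750 rad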